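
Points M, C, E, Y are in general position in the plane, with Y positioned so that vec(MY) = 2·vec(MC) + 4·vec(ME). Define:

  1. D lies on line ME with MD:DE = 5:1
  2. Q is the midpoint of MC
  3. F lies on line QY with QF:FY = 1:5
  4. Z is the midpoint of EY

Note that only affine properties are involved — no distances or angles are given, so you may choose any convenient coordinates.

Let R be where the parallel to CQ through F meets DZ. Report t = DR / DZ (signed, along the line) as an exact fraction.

t = -1/10

Assign M = (0, 0), C = (1, 0), E = (0, 1), Y = (2, 4) — the answer is frame-independent, so this choice is without loss of generality.
1. D lies on line ME with MD:DE = 5:1 ⇒ D = (0, 5/6)
2. Q is the midpoint of MC ⇒ Q = (1/2, 0)
3. F lies on line QY with QF:FY = 1:5 ⇒ F = (3/4, 2/3)
4. Z is the midpoint of EY ⇒ Z = (1, 5/2)
through F parallel to CQ: direction (-1/2, 0); meets DZ at R = (-1/10, 2/3)
R = D + t·(Z−D) with t = -1/10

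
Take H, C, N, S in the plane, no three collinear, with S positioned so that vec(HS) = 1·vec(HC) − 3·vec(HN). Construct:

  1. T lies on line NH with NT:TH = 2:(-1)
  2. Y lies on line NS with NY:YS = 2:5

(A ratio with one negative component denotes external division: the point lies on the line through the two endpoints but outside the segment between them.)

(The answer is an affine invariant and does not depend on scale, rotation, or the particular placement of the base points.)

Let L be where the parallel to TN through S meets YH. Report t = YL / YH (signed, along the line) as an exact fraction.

Set H = (0, 0), C = (1, 0), N = (0, 1), S = (1, -3); any affine frame gives the same invariant.
1. T lies on line NH with NT:TH = 2:(-1) ⇒ T = (0, -1)
2. Y lies on line NS with NY:YS = 2:5 ⇒ Y = (2/7, -1/7)
through S parallel to TN: direction (0, 2); meets YH at L = (1, -1/2)
L = Y + t·(H−Y) with t = -5/2

t = -5/2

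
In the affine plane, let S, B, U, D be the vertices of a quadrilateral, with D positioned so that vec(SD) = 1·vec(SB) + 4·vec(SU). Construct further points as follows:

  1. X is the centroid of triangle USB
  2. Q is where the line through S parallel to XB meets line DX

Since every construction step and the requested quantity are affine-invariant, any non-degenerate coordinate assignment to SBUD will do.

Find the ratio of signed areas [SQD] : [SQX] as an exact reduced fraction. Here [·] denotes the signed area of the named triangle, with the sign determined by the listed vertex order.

Assign S = (0, 0), B = (1, 0), U = (0, 1), D = (1, 4) — the answer is frame-independent, so this choice is without loss of generality.
1. X is the centroid of triangle USB ⇒ X = (1/3, 1/3)
2. Q is where the line through S parallel to XB meets line DX ⇒ Q = (1/4, -1/8)
2·[SQD] = 9/8, 2·[SQX] = 1/8
[SQD]:[SQX] = 9/8:1/8 = 9

[SQD]:[SQX] = 9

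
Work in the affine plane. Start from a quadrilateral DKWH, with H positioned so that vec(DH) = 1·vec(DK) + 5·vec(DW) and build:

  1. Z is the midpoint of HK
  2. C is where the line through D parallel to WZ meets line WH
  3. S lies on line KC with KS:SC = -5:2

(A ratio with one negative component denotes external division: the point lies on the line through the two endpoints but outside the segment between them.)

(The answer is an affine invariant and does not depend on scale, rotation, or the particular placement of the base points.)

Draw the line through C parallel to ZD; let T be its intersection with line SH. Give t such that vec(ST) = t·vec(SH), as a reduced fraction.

Assign D = (0, 0), K = (1, 0), W = (0, 1), H = (1, 5) — the answer is frame-independent, so this choice is without loss of generality.
1. Z is the midpoint of HK ⇒ Z = (1, 5/2)
2. C is where the line through D parallel to WZ meets line WH ⇒ C = (-2/5, -3/5)
3. S lies on line KC with KS:SC = -5:2 ⇒ S = (-4/3, -1)
through C parallel to ZD: direction (-1, -5/2); meets SH at T = (-142/5, -353/5)
T = S + t·(H−S) with t = -58/5

t = -58/5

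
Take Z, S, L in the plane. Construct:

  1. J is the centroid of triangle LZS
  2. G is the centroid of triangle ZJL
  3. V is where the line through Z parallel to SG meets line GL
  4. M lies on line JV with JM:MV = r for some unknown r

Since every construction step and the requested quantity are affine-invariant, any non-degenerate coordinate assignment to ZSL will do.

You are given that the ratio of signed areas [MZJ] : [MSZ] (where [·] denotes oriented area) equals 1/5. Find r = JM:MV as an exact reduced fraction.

Work in coordinates with Z = (0, 0), S = (1, 0), L = (0, 1).
1. J is the centroid of triangle LZS ⇒ J = (1/3, 1/3)
2. G is the centroid of triangle ZJL ⇒ G = (1/9, 4/9)
3. V is where the line through Z parallel to SG meets line GL ⇒ V = (2/9, -1/9)
4. With JM:MV = r, write λ = r/(r+1) so M = J + λ·(V−J); M is affine-linear in λ
Every point depending on M is an affine combination of M and λ-independent points, so each such coordinate is linear in λ; the λ² term in each signed area is a multiple of (V−J)×(V−J) = 0, so 2·[MZJ] and 2·[MSZ] are each linear in λ. Evaluating at λ=0 and λ=1:
  2·[MZJ] = -1/9·λ,   2·[MSZ] = 4/9·λ − 1/3
So [MZJ]:[MSZ] = (-1/9·λ) / (4/9·λ − 1/3). Setting this equal to 1/5:
  -1/9·λ = 1/5·(4/9·λ − 1/3)  ⇒  λ = 1/3
Then r = λ/(1−λ) = (1/3)/(2/3) = 1/2. Check: with r = 1/2, M = (8/27, 5/27) and [MZJ]:[MSZ] = 1/5 as required.

r = 1/2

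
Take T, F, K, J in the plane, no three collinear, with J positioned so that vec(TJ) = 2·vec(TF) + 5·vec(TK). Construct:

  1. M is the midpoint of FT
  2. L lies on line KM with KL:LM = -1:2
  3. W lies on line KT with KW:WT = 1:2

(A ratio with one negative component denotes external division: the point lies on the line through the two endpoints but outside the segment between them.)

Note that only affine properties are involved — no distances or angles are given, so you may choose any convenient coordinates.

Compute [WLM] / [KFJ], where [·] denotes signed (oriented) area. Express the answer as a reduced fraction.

Assign T = (0, 0), F = (1, 0), K = (0, 1), J = (2, 5) — the answer is frame-independent, so this choice is without loss of generality.
1. M is the midpoint of FT ⇒ M = (1/2, 0)
2. L lies on line KM with KL:LM = -1:2 ⇒ L = (-1/2, 2)
3. W lies on line KT with KW:WT = 1:2 ⇒ W = (0, 2/3)
2·[WLM] = -1/3, 2·[KFJ] = 6
[WLM]:[KFJ] = -1/3:6 = -1/18

[WLM]:[KFJ] = -1/18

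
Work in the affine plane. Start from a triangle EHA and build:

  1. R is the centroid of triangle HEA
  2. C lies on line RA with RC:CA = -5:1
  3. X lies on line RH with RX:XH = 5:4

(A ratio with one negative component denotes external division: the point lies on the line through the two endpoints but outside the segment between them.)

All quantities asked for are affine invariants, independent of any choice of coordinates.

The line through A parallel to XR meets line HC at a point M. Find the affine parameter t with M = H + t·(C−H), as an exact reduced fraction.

t = 4/5

Work in coordinates with E = (0, 0), H = (1, 0), A = (0, 1).
1. R is the centroid of triangle HEA ⇒ R = (1/3, 1/3)
2. C lies on line RA with RC:CA = -5:1 ⇒ C = (-1/12, 7/6)
3. X lies on line RH with RX:XH = 5:4 ⇒ X = (19/27, 4/27)
through A parallel to XR: direction (-10/27, 5/27); meets HC at M = (2/15, 14/15)
M = H + t·(C−H) with t = 4/5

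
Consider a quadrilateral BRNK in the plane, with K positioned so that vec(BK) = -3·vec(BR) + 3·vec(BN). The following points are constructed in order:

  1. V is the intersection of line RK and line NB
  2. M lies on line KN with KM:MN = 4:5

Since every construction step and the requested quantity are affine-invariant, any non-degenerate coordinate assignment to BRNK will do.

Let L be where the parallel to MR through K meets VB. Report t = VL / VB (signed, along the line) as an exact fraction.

Set B = (0, 0), R = (1, 0), N = (0, 1), K = (-3, 3); any affine frame gives the same invariant.
1. V is the intersection of line RK and line NB ⇒ V = (0, 3/4)
2. M lies on line KN with KM:MN = 4:5 ⇒ M = (-5/3, 19/9)
through K parallel to MR: direction (8/3, -19/9); meets VB at L = (0, 5/8)
L = V + t·(B−V) with t = 1/6

t = 1/6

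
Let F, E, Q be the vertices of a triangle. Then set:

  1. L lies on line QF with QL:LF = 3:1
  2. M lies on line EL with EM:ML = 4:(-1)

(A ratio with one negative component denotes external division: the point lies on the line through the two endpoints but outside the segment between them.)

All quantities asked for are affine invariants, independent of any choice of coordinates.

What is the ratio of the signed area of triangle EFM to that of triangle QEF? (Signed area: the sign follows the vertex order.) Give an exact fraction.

[EFM]:[QEF] = 1/3

Assign F = (0, 0), E = (1, 0), Q = (0, 1) — the answer is frame-independent, so this choice is without loss of generality.
1. L lies on line QF with QL:LF = 3:1 ⇒ L = (0, 1/4)
2. M lies on line EL with EM:ML = 4:(-1) ⇒ M = (-1/3, 1/3)
2·[EFM] = -1/3, 2·[QEF] = -1
[EFM]:[QEF] = -1/3:-1 = 1/3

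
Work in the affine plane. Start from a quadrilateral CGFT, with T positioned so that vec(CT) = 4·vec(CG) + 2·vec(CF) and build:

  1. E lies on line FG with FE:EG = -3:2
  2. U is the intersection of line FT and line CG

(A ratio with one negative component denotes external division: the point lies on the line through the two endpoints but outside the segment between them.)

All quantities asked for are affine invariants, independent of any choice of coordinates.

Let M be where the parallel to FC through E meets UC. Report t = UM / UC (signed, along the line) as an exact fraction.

Work in coordinates with C = (0, 0), G = (1, 0), F = (0, 1), T = (4, 2).
1. E lies on line FG with FE:EG = -3:2 ⇒ E = (3, -2)
2. U is the intersection of line FT and line CG ⇒ U = (-4, 0)
through E parallel to FC: direction (0, -1); meets UC at M = (3, 0)
M = U + t·(C−U) with t = 7/4

t = 7/4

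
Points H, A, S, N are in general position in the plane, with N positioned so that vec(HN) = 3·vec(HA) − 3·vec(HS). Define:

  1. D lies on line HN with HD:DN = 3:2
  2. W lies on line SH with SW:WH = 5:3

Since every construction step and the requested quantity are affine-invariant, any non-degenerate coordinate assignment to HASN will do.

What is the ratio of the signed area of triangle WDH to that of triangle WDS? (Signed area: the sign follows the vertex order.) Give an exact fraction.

[WDH]:[WDS] = -3/5

Assign H = (0, 0), A = (1, 0), S = (0, 1), N = (3, -3) — the answer is frame-independent, so this choice is without loss of generality.
1. D lies on line HN with HD:DN = 3:2 ⇒ D = (9/5, -9/5)
2. W lies on line SH with SW:WH = 5:3 ⇒ W = (0, 3/8)
2·[WDH] = -27/40, 2·[WDS] = 9/8
[WDH]:[WDS] = -27/40:9/8 = -3/5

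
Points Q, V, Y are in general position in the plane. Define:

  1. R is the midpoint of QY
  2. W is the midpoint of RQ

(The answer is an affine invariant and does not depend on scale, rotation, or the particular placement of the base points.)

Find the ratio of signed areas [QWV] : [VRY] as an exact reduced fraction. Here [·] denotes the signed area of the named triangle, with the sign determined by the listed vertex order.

Choose coordinates Q = (0, 0), V = (1, 0), Y = (0, 1).
1. R is the midpoint of QY ⇒ R = (0, 1/2)
2. W is the midpoint of RQ ⇒ W = (0, 1/4)
2·[QWV] = -1/4, 2·[VRY] = -1/2
[QWV]:[VRY] = -1/4:-1/2 = 1/2

[QWV]:[VRY] = 1/2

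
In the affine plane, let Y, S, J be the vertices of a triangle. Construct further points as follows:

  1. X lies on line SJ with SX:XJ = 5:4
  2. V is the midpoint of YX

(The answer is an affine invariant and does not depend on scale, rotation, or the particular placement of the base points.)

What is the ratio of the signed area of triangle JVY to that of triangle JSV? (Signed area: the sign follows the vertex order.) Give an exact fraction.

[JVY]:[JSV] = 4/9

Set Y = (0, 0), S = (1, 0), J = (0, 1); any affine frame gives the same invariant.
1. X lies on line SJ with SX:XJ = 5:4 ⇒ X = (4/9, 5/9)
2. V is the midpoint of YX ⇒ V = (2/9, 5/18)
2·[JVY] = -2/9, 2·[JSV] = -1/2
[JVY]:[JSV] = -2/9:-1/2 = 4/9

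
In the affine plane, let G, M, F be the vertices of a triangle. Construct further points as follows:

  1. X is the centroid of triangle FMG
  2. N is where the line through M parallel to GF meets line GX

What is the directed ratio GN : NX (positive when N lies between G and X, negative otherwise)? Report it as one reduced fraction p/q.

GN:NX = -3/2

Choose coordinates G = (0, 0), M = (1, 0), F = (0, 1).
1. X is the centroid of triangle FMG ⇒ X = (1/3, 1/3)
2. N is where the line through M parallel to GF meets line GX ⇒ N = (1, 1)
N = G + t·(X−G) with t = 3, so GN:NX = t:(1−t) = 3:-2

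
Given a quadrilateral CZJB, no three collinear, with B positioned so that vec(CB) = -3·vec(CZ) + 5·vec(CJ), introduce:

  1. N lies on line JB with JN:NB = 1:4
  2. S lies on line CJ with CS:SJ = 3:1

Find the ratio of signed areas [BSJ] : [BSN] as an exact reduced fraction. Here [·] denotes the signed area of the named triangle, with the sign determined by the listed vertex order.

[BSJ]:[BSN] = 5/4

Choose coordinates C = (0, 0), Z = (1, 0), J = (0, 1), B = (-3, 5).
1. N lies on line JB with JN:NB = 1:4 ⇒ N = (-3/5, 9/5)
2. S lies on line CJ with CS:SJ = 3:1 ⇒ S = (0, 3/4)
2·[BSJ] = 3/4, 2·[BSN] = 3/5
[BSJ]:[BSN] = 3/4:3/5 = 5/4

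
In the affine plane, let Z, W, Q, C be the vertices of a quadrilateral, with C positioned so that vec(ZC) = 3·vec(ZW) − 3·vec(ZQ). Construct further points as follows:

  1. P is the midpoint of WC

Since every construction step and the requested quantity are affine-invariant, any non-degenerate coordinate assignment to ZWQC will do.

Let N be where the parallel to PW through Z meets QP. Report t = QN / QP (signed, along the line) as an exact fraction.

t = -2

Work in coordinates with Z = (0, 0), W = (1, 0), Q = (0, 1), C = (3, -3).
1. P is the midpoint of WC ⇒ P = (2, -3/2)
through Z parallel to PW: direction (-1, 3/2); meets QP at N = (-4, 6)
N = Q + t·(P−Q) with t = -2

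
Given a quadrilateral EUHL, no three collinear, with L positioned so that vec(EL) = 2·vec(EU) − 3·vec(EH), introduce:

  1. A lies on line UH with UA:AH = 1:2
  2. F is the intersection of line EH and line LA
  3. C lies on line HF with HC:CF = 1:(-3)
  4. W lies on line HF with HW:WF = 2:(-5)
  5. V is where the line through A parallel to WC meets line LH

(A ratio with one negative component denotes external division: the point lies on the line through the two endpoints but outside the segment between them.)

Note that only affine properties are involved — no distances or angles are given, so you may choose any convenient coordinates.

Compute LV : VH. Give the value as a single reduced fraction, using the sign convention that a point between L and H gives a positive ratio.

LV:VH = 2

Choose coordinates E = (0, 0), U = (1, 0), H = (0, 1), L = (2, -3).
1. A lies on line UH with UA:AH = 1:2 ⇒ A = (2/3, 1/3)
2. F is the intersection of line EH and line LA ⇒ F = (0, 2)
3. C lies on line HF with HC:CF = 1:(-3) ⇒ C = (0, 1/2)
4. W lies on line HF with HW:WF = 2:(-5) ⇒ W = (0, 1/3)
5. V is where the line through A parallel to WC meets line LH ⇒ V = (2/3, -1/3)
V = L + t·(H−L) with t = 2/3, so LV:VH = t:(1−t) = 2/3:1/3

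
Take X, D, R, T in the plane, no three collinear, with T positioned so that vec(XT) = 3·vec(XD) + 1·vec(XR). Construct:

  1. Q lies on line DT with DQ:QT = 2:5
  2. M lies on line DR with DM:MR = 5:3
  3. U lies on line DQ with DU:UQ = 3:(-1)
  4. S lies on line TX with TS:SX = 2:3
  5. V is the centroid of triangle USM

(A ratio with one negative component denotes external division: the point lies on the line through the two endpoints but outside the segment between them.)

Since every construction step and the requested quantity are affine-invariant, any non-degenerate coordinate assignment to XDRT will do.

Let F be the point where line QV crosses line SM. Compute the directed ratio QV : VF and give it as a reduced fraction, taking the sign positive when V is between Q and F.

QV:VF = 313/68

Set X = (0, 0), D = (1, 0), R = (0, 1), T = (3, 1); any affine frame gives the same invariant.
1. Q lies on line DT with DQ:QT = 2:5 ⇒ Q = (11/7, 2/7)
2. M lies on line DR with DM:MR = 5:3 ⇒ M = (3/8, 5/8)
3. U lies on line DQ with DU:UQ = 3:(-1) ⇒ U = (13/7, 3/7)
4. S lies on line TX with TS:SX = 2:3 ⇒ S = (9/5, 3/5)
5. V is the centroid of triangle USM ⇒ V = (1129/840, 463/840)
line QV meets SM at F = (16209/12520, 7623/12520)
V = Q + t·(F−Q) with t = 313/381, so QV:VF = 313/381:68/381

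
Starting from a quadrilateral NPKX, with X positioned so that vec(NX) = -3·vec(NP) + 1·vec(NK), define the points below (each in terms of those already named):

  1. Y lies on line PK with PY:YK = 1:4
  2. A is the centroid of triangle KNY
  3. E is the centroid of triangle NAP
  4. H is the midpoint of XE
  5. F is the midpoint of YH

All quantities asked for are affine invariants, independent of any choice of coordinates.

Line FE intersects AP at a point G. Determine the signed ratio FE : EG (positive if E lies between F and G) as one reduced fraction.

FE:EG = 5/8

Assign N = (0, 0), P = (1, 0), K = (0, 1), X = (-3, 1) — the answer is frame-independent, so this choice is without loss of generality.
1. Y lies on line PK with PY:YK = 1:4 ⇒ Y = (4/5, 1/5)
2. A is the centroid of triangle KNY ⇒ A = (4/15, 2/5)
3. E is the centroid of triangle NAP ⇒ E = (19/45, 2/15)
4. H is the midpoint of XE ⇒ H = (-58/45, 17/30)
5. F is the midpoint of YH ⇒ F = (-11/45, 23/60)
line FE meets AP at G = (67/45, -4/15)
E = F + t·(G−F) with t = 5/13, so FE:EG = 5/13:8/13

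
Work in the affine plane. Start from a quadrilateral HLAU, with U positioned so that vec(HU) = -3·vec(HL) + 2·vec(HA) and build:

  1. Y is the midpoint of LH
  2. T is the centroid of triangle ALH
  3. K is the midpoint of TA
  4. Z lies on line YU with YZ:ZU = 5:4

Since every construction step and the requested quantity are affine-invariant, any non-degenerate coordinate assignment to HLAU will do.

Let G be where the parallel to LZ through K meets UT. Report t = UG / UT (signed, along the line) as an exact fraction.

t = -7/10

Work in coordinates with H = (0, 0), L = (1, 0), A = (0, 1), U = (-3, 2).
1. Y is the midpoint of LH ⇒ Y = (1/2, 0)
2. T is the centroid of triangle ALH ⇒ T = (1/3, 1/3)
3. K is the midpoint of TA ⇒ K = (1/6, 2/3)
4. Z lies on line YU with YZ:ZU = 5:4 ⇒ Z = (-13/9, 10/9)
through K parallel to LZ: direction (-22/9, 10/9); meets UT at G = (-16/3, 19/6)
G = U + t·(T−U) with t = -7/10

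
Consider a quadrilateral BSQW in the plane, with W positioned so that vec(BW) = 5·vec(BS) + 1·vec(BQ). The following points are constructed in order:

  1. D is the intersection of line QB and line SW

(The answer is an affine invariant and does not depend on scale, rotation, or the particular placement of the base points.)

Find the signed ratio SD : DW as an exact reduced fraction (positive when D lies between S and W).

SD:DW = -1/5

Assign B = (0, 0), S = (1, 0), Q = (0, 1), W = (5, 1) — the answer is frame-independent, so this choice is without loss of generality.
1. D is the intersection of line QB and line SW ⇒ D = (0, -1/4)
D = S + t·(W−S) with t = -1/4, so SD:DW = t:(1−t) = -1/4:5/4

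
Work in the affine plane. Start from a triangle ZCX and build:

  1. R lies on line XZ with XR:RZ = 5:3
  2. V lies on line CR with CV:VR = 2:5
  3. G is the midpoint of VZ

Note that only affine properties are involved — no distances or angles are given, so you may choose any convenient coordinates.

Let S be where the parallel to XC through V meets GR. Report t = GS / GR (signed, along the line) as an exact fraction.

t = -23/2

Assign Z = (0, 0), C = (1, 0), X = (0, 1) — the answer is frame-independent, so this choice is without loss of generality.
1. R lies on line XZ with XR:RZ = 5:3 ⇒ R = (0, 3/8)
2. V lies on line CR with CV:VR = 2:5 ⇒ V = (5/7, 3/28)
3. G is the midpoint of VZ ⇒ G = (5/14, 3/56)
through V parallel to XC: direction (1, -1); meets GR at S = (125/28, -51/14)
S = G + t·(R−G) with t = -23/2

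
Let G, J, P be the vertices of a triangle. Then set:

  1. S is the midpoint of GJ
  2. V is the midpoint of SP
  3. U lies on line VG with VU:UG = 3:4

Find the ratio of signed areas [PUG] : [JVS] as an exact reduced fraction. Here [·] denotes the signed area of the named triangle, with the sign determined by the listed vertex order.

Work in coordinates with G = (0, 0), J = (1, 0), P = (0, 1).
1. S is the midpoint of GJ ⇒ S = (1/2, 0)
2. V is the midpoint of SP ⇒ V = (1/4, 1/2)
3. U lies on line VG with VU:UG = 3:4 ⇒ U = (1/7, 2/7)
2·[PUG] = -1/7, 2·[JVS] = 1/4
[PUG]:[JVS] = -1/7:1/4 = -4/7

[PUG]:[JVS] = -4/7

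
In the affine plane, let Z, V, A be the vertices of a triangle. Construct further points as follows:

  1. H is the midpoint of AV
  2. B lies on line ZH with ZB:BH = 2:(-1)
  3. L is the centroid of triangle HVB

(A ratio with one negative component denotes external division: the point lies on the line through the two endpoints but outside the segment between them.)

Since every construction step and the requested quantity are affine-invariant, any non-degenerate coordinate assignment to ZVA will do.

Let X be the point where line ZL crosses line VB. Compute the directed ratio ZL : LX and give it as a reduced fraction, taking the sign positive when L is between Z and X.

ZL:LX = 5

Choose coordinates Z = (0, 0), V = (1, 0), A = (0, 1).
1. H is the midpoint of AV ⇒ H = (1/2, 1/2)
2. B lies on line ZH with ZB:BH = 2:(-1) ⇒ B = (1, 1)
3. L is the centroid of triangle HVB ⇒ L = (5/6, 1/2)
line ZL meets VB at X = (1, 3/5)
L = Z + t·(X−Z) with t = 5/6, so ZL:LX = 5/6:1/6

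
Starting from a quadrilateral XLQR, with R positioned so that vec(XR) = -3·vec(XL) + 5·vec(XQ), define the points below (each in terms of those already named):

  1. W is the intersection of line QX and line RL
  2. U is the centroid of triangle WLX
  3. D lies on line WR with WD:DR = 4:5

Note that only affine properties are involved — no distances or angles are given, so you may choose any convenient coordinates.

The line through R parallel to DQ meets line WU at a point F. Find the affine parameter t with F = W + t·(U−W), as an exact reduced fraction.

Assign X = (0, 0), L = (1, 0), Q = (0, 1), R = (-3, 5) — the answer is frame-independent, so this choice is without loss of generality.
1. W is the intersection of line QX and line RL ⇒ W = (0, 5/4)
2. U is the centroid of triangle WLX ⇒ U = (1/3, 5/12)
3. D lies on line WR with WD:DR = 4:5 ⇒ D = (-4/3, 35/12)
through R parallel to DQ: direction (4/3, -23/12); meets WU at F = (9/17, -5/68)
F = W + t·(U−W) with t = 27/17

t = 27/17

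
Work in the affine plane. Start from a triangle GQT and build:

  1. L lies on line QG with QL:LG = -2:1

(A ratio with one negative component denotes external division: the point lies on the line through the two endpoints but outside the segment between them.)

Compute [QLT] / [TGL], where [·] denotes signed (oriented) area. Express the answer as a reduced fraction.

Choose coordinates G = (0, 0), Q = (1, 0), T = (0, 1).
1. L lies on line QG with QL:LG = -2:1 ⇒ L = (-1, 0)
2·[QLT] = -2, 2·[TGL] = -1
[QLT]:[TGL] = -2:-1 = 2

[QLT]:[TGL] = 2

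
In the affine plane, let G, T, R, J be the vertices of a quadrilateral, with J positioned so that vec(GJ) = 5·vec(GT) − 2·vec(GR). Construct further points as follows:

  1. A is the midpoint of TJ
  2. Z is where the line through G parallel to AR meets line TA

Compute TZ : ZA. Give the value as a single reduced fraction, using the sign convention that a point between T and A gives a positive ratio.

TZ:ZA = -2/3

Set G = (0, 0), T = (1, 0), R = (0, 1), J = (5, -2); any affine frame gives the same invariant.
1. A is the midpoint of TJ ⇒ A = (3, -1)
2. Z is where the line through G parallel to AR meets line TA ⇒ Z = (-3, 2)
Z = T + t·(A−T) with t = -2, so TZ:ZA = t:(1−t) = -2:3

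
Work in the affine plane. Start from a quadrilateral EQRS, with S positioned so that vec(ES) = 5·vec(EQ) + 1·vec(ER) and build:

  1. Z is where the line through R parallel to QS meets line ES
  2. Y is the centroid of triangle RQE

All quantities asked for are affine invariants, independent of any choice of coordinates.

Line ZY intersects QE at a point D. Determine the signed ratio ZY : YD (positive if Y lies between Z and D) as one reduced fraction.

ZY:YD = -13

Set E = (0, 0), Q = (1, 0), R = (0, 1), S = (5, 1); any affine frame gives the same invariant.
1. Z is where the line through R parallel to QS meets line ES ⇒ Z = (-20, -4)
2. Y is the centroid of triangle RQE ⇒ Y = (1/3, 1/3)
line ZY meets QE at D = (-16/13, 0)
Y = Z + t·(D−Z) with t = 13/12, so ZY:YD = 13/12:-1/12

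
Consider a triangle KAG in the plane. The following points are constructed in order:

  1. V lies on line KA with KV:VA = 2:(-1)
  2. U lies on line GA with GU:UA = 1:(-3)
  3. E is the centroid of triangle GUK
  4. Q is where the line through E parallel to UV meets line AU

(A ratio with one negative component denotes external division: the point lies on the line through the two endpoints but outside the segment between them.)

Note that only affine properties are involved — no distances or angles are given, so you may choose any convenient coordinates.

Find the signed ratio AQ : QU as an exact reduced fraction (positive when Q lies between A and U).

AQ:QU = 2/7

Assign K = (0, 0), A = (1, 0), G = (0, 1) — the answer is frame-independent, so this choice is without loss of generality.
1. V lies on line KA with KV:VA = 2:(-1) ⇒ V = (2, 0)
2. U lies on line GA with GU:UA = 1:(-3) ⇒ U = (-1/2, 3/2)
3. E is the centroid of triangle GUK ⇒ E = (-1/6, 5/6)
4. Q is where the line through E parallel to UV meets line AU ⇒ Q = (2/3, 1/3)
Q = A + t·(U−A) with t = 2/9, so AQ:QU = t:(1−t) = 2/9:7/9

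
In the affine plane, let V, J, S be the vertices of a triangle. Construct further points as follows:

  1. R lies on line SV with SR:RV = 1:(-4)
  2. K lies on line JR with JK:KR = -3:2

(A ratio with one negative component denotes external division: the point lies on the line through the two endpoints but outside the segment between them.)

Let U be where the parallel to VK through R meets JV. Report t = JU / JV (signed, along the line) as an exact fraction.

t = 1/3

Work in coordinates with V = (0, 0), J = (1, 0), S = (0, 1).
1. R lies on line SV with SR:RV = 1:(-4) ⇒ R = (0, 4/3)
2. K lies on line JR with JK:KR = -3:2 ⇒ K = (-2, 4)
through R parallel to VK: direction (-2, 4); meets JV at U = (2/3, 0)
U = J + t·(V−J) with t = 1/3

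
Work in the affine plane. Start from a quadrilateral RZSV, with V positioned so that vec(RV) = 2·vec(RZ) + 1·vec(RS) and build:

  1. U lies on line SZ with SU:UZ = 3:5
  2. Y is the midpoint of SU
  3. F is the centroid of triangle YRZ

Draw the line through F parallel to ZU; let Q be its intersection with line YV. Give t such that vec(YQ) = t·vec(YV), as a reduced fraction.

Work in coordinates with R = (0, 0), Z = (1, 0), S = (0, 1), V = (2, 1).
1. U lies on line SZ with SU:UZ = 3:5 ⇒ U = (3/8, 5/8)
2. Y is the midpoint of SU ⇒ Y = (3/16, 13/16)
3. F is the centroid of triangle YRZ ⇒ F = (19/48, 13/48)
through F parallel to ZU: direction (-5/8, 5/8); meets YV at Q = (-11/96, 25/32)
Q = Y + t·(V−Y) with t = -1/6

t = -1/6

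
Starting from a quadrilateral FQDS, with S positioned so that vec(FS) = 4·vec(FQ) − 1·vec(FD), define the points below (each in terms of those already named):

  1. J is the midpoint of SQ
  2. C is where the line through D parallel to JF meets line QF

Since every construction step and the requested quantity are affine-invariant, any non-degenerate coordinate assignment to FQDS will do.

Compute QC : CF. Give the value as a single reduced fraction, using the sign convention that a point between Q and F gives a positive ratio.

QC:CF = -4/5

Work in coordinates with F = (0, 0), Q = (1, 0), D = (0, 1), S = (4, -1).
1. J is the midpoint of SQ ⇒ J = (5/2, -1/2)
2. C is where the line through D parallel to JF meets line QF ⇒ C = (5, 0)
C = Q + t·(F−Q) with t = -4, so QC:CF = t:(1−t) = -4:5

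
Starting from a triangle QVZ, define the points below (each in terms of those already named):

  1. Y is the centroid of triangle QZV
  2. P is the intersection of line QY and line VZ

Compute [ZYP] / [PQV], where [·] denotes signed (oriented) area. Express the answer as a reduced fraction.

Choose coordinates Q = (0, 0), V = (1, 0), Z = (0, 1).
1. Y is the centroid of triangle QZV ⇒ Y = (1/3, 1/3)
2. P is the intersection of line QY and line VZ ⇒ P = (1/2, 1/2)
2·[ZYP] = 1/6, 2·[PQV] = 1/2
[ZYP]:[PQV] = 1/6:1/2 = 1/3

[ZYP]:[PQV] = 1/3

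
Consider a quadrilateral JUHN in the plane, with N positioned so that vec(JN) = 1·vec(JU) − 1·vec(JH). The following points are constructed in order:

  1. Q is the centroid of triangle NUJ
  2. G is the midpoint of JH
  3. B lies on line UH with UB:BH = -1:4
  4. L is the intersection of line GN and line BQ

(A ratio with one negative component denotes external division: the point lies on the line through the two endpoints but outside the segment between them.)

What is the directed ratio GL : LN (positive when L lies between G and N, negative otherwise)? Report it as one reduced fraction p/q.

GL:LN = 5/4

Choose coordinates J = (0, 0), U = (1, 0), H = (0, 1), N = (1, -1).
1. Q is the centroid of triangle NUJ ⇒ Q = (2/3, -1/3)
2. G is the midpoint of JH ⇒ G = (0, 1/2)
3. B lies on line UH with UB:BH = -1:4 ⇒ B = (4/3, -1/3)
4. L is the intersection of line GN and line BQ ⇒ L = (5/9, -1/3)
L = G + t·(N−G) with t = 5/9, so GL:LN = t:(1−t) = 5/9:4/9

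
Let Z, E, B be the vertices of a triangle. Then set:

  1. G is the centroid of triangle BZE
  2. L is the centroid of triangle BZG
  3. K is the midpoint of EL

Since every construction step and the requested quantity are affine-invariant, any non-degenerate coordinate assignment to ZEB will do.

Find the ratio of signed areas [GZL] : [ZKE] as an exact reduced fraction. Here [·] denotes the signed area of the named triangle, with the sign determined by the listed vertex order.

Set Z = (0, 0), E = (1, 0), B = (0, 1); any affine frame gives the same invariant.
1. G is the centroid of triangle BZE ⇒ G = (1/3, 1/3)
2. L is the centroid of triangle BZG ⇒ L = (1/9, 4/9)
3. K is the midpoint of EL ⇒ K = (5/9, 2/9)
2·[GZL] = -1/9, 2·[ZKE] = -2/9
[GZL]:[ZKE] = -1/9:-2/9 = 1/2

[GZL]:[ZKE] = 1/2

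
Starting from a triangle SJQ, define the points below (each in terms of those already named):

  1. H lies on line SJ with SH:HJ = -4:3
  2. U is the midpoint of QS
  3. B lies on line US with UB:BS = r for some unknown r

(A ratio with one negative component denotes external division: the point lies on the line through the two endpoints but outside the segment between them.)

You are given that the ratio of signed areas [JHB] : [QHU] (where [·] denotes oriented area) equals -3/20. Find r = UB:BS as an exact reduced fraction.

Assign S = (0, 0), J = (1, 0), Q = (0, 1) — the answer is frame-independent, so this choice is without loss of generality.
1. H lies on line SJ with SH:HJ = -4:3 ⇒ H = (4, 0)
2. U is the midpoint of QS ⇒ U = (0, 1/2)
3. With UB:BS = r, write λ = r/(r+1) so B = U + λ·(S−U); B is affine-linear in λ
Every point depending on B is an affine combination of B and λ-independent points, so each such coordinate is linear in λ; the λ² term in each signed area is a multiple of (S−U)×(S−U) = 0, so 2·[JHB] and 2·[QHU] are each linear in λ. Evaluating at λ=0 and λ=1:
  2·[JHB] = -3/2·λ + 3/2,   2·[QHU] = -2
So [JHB]:[QHU] = (-3/2·λ + 3/2) / (-2). Setting this equal to -3/20:
  -3/2·λ + 3/2 = -3/20·(-2)  ⇒  λ = 4/5
Then r = λ/(1−λ) = (4/5)/(1/5) = 4. Check: with r = 4, B = (0, 1/10) and [JHB]:[QHU] = -3/20 as required.

r = 4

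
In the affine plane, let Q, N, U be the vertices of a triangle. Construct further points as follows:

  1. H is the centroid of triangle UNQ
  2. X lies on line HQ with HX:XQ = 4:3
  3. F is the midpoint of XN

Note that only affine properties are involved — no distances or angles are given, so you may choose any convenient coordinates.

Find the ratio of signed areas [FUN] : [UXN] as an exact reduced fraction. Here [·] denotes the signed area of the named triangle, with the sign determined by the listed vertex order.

Choose coordinates Q = (0, 0), N = (1, 0), U = (0, 1).
1. H is the centroid of triangle UNQ ⇒ H = (1/3, 1/3)
2. X lies on line HQ with HX:XQ = 4:3 ⇒ X = (1/7, 1/7)
3. F is the midpoint of XN ⇒ F = (4/7, 1/14)
2·[FUN] = -5/14, 2·[UXN] = 5/7
[FUN]:[UXN] = -5/14:5/7 = -1/2

[FUN]:[UXN] = -1/2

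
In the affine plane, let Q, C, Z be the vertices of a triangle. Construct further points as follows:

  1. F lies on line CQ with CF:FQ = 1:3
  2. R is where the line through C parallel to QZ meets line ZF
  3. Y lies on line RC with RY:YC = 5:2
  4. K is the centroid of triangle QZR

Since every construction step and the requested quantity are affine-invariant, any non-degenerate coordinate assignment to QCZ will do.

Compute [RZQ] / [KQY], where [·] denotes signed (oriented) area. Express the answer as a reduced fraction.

Set Q = (0, 0), C = (1, 0), Z = (0, 1); any affine frame gives the same invariant.
1. F lies on line CQ with CF:FQ = 1:3 ⇒ F = (3/4, 0)
2. R is where the line through C parallel to QZ meets line ZF ⇒ R = (1, -1/3)
3. Y lies on line RC with RY:YC = 5:2 ⇒ Y = (1, -2/21)
4. K is the centroid of triangle QZR ⇒ K = (1/3, 2/9)
2·[RZQ] = 1, 2·[KQY] = 16/63
[RZQ]:[KQY] = 1:16/63 = 63/16

[RZQ]:[KQY] = 63/16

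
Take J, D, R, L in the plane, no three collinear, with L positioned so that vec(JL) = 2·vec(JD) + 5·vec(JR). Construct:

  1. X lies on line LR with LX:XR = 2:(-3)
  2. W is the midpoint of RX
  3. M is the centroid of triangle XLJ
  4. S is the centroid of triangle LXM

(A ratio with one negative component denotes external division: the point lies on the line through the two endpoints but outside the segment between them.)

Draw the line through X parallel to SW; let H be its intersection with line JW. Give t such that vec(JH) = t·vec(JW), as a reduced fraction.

t = 11/8

Assign J = (0, 0), D = (1, 0), R = (0, 1), L = (2, 5) — the answer is frame-independent, so this choice is without loss of generality.
1. X lies on line LR with LX:XR = 2:(-3) ⇒ X = (6, 13)
2. W is the midpoint of RX ⇒ W = (3, 7)
3. M is the centroid of triangle XLJ ⇒ M = (8/3, 6)
4. S is the centroid of triangle LXM ⇒ S = (32/9, 8)
through X parallel to SW: direction (-5/9, -1); meets JW at H = (33/8, 77/8)
H = J + t·(W−J) with t = 11/8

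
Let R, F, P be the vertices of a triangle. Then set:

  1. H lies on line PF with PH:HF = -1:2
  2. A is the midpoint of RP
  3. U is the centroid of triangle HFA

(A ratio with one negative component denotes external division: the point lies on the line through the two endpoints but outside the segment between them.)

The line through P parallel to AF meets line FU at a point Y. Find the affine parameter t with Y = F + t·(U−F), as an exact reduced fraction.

Work in coordinates with R = (0, 0), F = (1, 0), P = (0, 1).
1. H lies on line PF with PH:HF = -1:2 ⇒ H = (-1, 2)
2. A is the midpoint of RP ⇒ A = (0, 1/2)
3. U is the centroid of triangle HFA ⇒ U = (0, 5/6)
through P parallel to AF: direction (1, -1/2); meets FU at Y = (-1/2, 5/4)
Y = F + t·(U−F) with t = 3/2

t = 3/2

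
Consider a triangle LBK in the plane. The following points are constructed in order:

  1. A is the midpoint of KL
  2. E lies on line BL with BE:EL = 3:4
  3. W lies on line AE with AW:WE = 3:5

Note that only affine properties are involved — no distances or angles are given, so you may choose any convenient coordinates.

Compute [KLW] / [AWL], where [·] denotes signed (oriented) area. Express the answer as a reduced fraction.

[KLW]:[AWL] = -2

Set L = (0, 0), B = (1, 0), K = (0, 1); any affine frame gives the same invariant.
1. A is the midpoint of KL ⇒ A = (0, 1/2)
2. E lies on line BL with BE:EL = 3:4 ⇒ E = (4/7, 0)
3. W lies on line AE with AW:WE = 3:5 ⇒ W = (3/14, 5/16)
2·[KLW] = 3/14, 2·[AWL] = -3/28
[KLW]:[AWL] = 3/14:-3/28 = -2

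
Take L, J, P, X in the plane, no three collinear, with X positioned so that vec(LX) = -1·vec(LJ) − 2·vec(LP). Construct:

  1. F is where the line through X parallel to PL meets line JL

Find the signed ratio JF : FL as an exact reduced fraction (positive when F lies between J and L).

Set L = (0, 0), J = (1, 0), P = (0, 1), X = (-1, -2); any affine frame gives the same invariant.
1. F is where the line through X parallel to PL meets line JL ⇒ F = (-1, 0)
F = J + t·(L−J) with t = 2, so JF:FL = t:(1−t) = 2:-1

JF:FL = -2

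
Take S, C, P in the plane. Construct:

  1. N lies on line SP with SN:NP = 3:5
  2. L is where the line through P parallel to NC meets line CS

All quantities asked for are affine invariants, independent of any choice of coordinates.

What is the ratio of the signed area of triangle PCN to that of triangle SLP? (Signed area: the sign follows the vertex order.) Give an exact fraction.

[PCN]:[SLP] = -15/64

Assign S = (0, 0), C = (1, 0), P = (0, 1) — the answer is frame-independent, so this choice is without loss of generality.
1. N lies on line SP with SN:NP = 3:5 ⇒ N = (0, 3/8)
2. L is where the line through P parallel to NC meets line CS ⇒ L = (8/3, 0)
2·[PCN] = -5/8, 2·[SLP] = 8/3
[PCN]:[SLP] = -5/8:8/3 = -15/64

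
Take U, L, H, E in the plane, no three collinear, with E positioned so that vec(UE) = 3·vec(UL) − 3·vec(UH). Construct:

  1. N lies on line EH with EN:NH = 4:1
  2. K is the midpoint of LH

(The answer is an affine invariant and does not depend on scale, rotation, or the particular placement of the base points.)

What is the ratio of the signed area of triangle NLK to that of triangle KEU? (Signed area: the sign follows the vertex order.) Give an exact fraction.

Choose coordinates U = (0, 0), L = (1, 0), H = (0, 1), E = (3, -3).
1. N lies on line EH with EN:NH = 4:1 ⇒ N = (3/5, 1/5)
2. K is the midpoint of LH ⇒ K = (1/2, 1/2)
2·[NLK] = 1/10, 2·[KEU] = -3
[NLK]:[KEU] = 1/10:-3 = -1/30

[NLK]:[KEU] = -1/30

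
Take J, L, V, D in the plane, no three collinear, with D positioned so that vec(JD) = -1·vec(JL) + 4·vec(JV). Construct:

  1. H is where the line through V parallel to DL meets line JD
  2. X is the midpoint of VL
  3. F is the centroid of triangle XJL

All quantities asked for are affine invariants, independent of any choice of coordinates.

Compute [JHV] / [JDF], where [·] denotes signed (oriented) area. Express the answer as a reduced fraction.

[JHV]:[JDF] = 3/13

Set J = (0, 0), L = (1, 0), V = (0, 1), D = (-1, 4); any affine frame gives the same invariant.
1. H is where the line through V parallel to DL meets line JD ⇒ H = (-1/2, 2)
2. X is the midpoint of VL ⇒ X = (1/2, 1/2)
3. F is the centroid of triangle XJL ⇒ F = (1/2, 1/6)
2·[JHV] = -1/2, 2·[JDF] = -13/6
[JHV]:[JDF] = -1/2:-13/6 = 3/13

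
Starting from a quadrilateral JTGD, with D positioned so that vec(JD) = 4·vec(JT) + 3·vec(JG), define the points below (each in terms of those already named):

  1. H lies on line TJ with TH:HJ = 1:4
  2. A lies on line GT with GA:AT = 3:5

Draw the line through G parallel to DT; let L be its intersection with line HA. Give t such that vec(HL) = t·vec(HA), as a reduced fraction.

Choose coordinates J = (0, 0), T = (1, 0), G = (0, 1), D = (4, 3).
1. H lies on line TJ with TH:HJ = 1:4 ⇒ H = (4/5, 0)
2. A lies on line GT with GA:AT = 3:5 ⇒ A = (3/8, 5/8)
through G parallel to DT: direction (-3, -3); meets HA at L = (1/14, 15/14)
L = H + t·(A−H) with t = 12/7

t = 12/7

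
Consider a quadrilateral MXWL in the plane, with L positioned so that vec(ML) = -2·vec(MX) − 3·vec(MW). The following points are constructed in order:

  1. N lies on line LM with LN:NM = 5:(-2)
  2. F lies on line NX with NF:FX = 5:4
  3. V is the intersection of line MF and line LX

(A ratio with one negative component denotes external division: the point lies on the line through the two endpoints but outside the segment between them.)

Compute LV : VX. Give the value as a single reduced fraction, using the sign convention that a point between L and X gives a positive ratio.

LV:VX = -15/8

Work in coordinates with M = (0, 0), X = (1, 0), W = (0, 1), L = (-2, -3).
1. N lies on line LM with LN:NM = 5:(-2) ⇒ N = (4/3, 2)
2. F lies on line NX with NF:FX = 5:4 ⇒ F = (31/27, 8/9)
3. V is the intersection of line MF and line LX ⇒ V = (31/7, 24/7)
V = L + t·(X−L) with t = 15/7, so LV:VX = t:(1−t) = 15/7:-8/7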